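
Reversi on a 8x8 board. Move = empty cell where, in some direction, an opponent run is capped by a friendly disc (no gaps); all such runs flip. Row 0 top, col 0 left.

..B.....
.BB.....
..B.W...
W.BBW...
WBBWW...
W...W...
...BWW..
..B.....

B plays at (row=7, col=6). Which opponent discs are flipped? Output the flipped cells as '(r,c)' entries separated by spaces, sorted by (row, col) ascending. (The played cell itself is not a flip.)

Dir NW: opp run (6,5) (5,4) (4,3) capped by B -> flip
Dir N: first cell '.' (not opp) -> no flip
Dir NE: first cell '.' (not opp) -> no flip
Dir W: first cell '.' (not opp) -> no flip
Dir E: first cell '.' (not opp) -> no flip
Dir SW: edge -> no flip
Dir S: edge -> no flip
Dir SE: edge -> no flip

Answer: (4,3) (5,4) (6,5)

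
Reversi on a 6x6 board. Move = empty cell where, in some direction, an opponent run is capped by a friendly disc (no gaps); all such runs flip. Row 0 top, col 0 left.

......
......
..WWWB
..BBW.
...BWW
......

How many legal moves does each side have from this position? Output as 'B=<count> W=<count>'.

-- B to move --
(1,1): flips 1 -> legal
(1,2): flips 1 -> legal
(1,3): flips 1 -> legal
(1,4): flips 1 -> legal
(1,5): flips 1 -> legal
(2,1): flips 3 -> legal
(3,1): no bracket -> illegal
(3,5): flips 1 -> legal
(5,3): no bracket -> illegal
(5,4): no bracket -> illegal
(5,5): flips 1 -> legal
B mobility = 8
-- W to move --
(1,4): no bracket -> illegal
(1,5): no bracket -> illegal
(2,1): no bracket -> illegal
(3,1): flips 2 -> legal
(3,5): no bracket -> illegal
(4,1): flips 1 -> legal
(4,2): flips 3 -> legal
(5,2): flips 1 -> legal
(5,3): flips 2 -> legal
(5,4): no bracket -> illegal
W mobility = 5

Answer: B=8 W=5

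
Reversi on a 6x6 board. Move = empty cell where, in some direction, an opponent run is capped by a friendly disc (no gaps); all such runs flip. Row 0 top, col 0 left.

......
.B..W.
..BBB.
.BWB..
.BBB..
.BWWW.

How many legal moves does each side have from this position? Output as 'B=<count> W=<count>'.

Answer: B=4 W=6

Derivation:
-- B to move --
(0,3): no bracket -> illegal
(0,4): flips 1 -> legal
(0,5): flips 1 -> legal
(1,3): no bracket -> illegal
(1,5): no bracket -> illegal
(2,1): flips 1 -> legal
(2,5): no bracket -> illegal
(4,4): no bracket -> illegal
(4,5): no bracket -> illegal
(5,5): flips 3 -> legal
B mobility = 4
-- W to move --
(0,0): no bracket -> illegal
(0,1): no bracket -> illegal
(0,2): no bracket -> illegal
(1,0): no bracket -> illegal
(1,2): flips 1 -> legal
(1,3): flips 3 -> legal
(1,5): no bracket -> illegal
(2,0): flips 2 -> legal
(2,1): no bracket -> illegal
(2,5): no bracket -> illegal
(3,0): flips 2 -> legal
(3,4): flips 3 -> legal
(3,5): no bracket -> illegal
(4,0): no bracket -> illegal
(4,4): no bracket -> illegal
(5,0): flips 2 -> legal
W mobility = 6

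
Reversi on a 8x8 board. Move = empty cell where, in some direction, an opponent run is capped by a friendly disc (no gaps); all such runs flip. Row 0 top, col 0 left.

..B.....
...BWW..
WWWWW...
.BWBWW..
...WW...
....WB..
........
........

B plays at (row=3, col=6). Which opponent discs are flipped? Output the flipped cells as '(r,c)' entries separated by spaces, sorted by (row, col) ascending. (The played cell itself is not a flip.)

Dir NW: first cell '.' (not opp) -> no flip
Dir N: first cell '.' (not opp) -> no flip
Dir NE: first cell '.' (not opp) -> no flip
Dir W: opp run (3,5) (3,4) capped by B -> flip
Dir E: first cell '.' (not opp) -> no flip
Dir SW: first cell '.' (not opp) -> no flip
Dir S: first cell '.' (not opp) -> no flip
Dir SE: first cell '.' (not opp) -> no flip

Answer: (3,4) (3,5)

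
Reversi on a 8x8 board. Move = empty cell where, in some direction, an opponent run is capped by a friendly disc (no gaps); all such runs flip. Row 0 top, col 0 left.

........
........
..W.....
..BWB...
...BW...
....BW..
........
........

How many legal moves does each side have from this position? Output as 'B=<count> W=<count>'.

-- B to move --
(1,1): no bracket -> illegal
(1,2): flips 1 -> legal
(1,3): no bracket -> illegal
(2,1): no bracket -> illegal
(2,3): flips 1 -> legal
(2,4): no bracket -> illegal
(3,1): no bracket -> illegal
(3,5): no bracket -> illegal
(4,2): no bracket -> illegal
(4,5): flips 1 -> legal
(4,6): no bracket -> illegal
(5,3): no bracket -> illegal
(5,6): flips 1 -> legal
(6,4): no bracket -> illegal
(6,5): no bracket -> illegal
(6,6): no bracket -> illegal
B mobility = 4
-- W to move --
(2,1): no bracket -> illegal
(2,3): no bracket -> illegal
(2,4): flips 1 -> legal
(2,5): no bracket -> illegal
(3,1): flips 1 -> legal
(3,5): flips 1 -> legal
(4,1): no bracket -> illegal
(4,2): flips 2 -> legal
(4,5): no bracket -> illegal
(5,2): no bracket -> illegal
(5,3): flips 2 -> legal
(6,3): no bracket -> illegal
(6,4): flips 1 -> legal
(6,5): no bracket -> illegal
W mobility = 6

Answer: B=4 W=6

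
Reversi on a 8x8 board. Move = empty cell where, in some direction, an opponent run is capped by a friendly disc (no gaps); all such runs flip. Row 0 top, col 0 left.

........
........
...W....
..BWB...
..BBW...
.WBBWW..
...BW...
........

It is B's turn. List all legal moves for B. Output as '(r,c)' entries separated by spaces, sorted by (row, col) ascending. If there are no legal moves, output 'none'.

Answer: (1,2) (1,3) (1,4) (2,4) (3,5) (4,5) (5,0) (5,6) (6,0) (6,5) (7,4) (7,5)

Derivation:
(1,2): flips 1 -> legal
(1,3): flips 2 -> legal
(1,4): flips 1 -> legal
(2,2): no bracket -> illegal
(2,4): flips 1 -> legal
(3,5): flips 1 -> legal
(4,0): no bracket -> illegal
(4,1): no bracket -> illegal
(4,5): flips 2 -> legal
(4,6): no bracket -> illegal
(5,0): flips 1 -> legal
(5,6): flips 2 -> legal
(6,0): flips 1 -> legal
(6,1): no bracket -> illegal
(6,2): no bracket -> illegal
(6,5): flips 2 -> legal
(6,6): no bracket -> illegal
(7,3): no bracket -> illegal
(7,4): flips 3 -> legal
(7,5): flips 1 -> legal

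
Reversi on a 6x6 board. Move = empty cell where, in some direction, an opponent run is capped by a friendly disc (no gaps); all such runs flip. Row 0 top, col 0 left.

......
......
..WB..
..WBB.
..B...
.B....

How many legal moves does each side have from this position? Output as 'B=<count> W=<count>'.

-- B to move --
(1,1): flips 1 -> legal
(1,2): flips 2 -> legal
(1,3): no bracket -> illegal
(2,1): flips 1 -> legal
(3,1): flips 1 -> legal
(4,1): flips 1 -> legal
(4,3): no bracket -> illegal
B mobility = 5
-- W to move --
(1,2): no bracket -> illegal
(1,3): no bracket -> illegal
(1,4): flips 1 -> legal
(2,4): flips 1 -> legal
(2,5): no bracket -> illegal
(3,1): no bracket -> illegal
(3,5): flips 2 -> legal
(4,0): no bracket -> illegal
(4,1): no bracket -> illegal
(4,3): no bracket -> illegal
(4,4): flips 1 -> legal
(4,5): no bracket -> illegal
(5,0): no bracket -> illegal
(5,2): flips 1 -> legal
(5,3): no bracket -> illegal
W mobility = 5

Answer: B=5 W=5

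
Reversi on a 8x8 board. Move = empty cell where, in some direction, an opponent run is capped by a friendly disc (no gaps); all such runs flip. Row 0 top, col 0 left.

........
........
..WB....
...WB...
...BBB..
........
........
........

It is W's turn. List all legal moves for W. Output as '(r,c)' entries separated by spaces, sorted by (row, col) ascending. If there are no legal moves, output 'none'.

Answer: (1,3) (2,4) (3,5) (5,3) (5,5)

Derivation:
(1,2): no bracket -> illegal
(1,3): flips 1 -> legal
(1,4): no bracket -> illegal
(2,4): flips 1 -> legal
(2,5): no bracket -> illegal
(3,2): no bracket -> illegal
(3,5): flips 1 -> legal
(3,6): no bracket -> illegal
(4,2): no bracket -> illegal
(4,6): no bracket -> illegal
(5,2): no bracket -> illegal
(5,3): flips 1 -> legal
(5,4): no bracket -> illegal
(5,5): flips 1 -> legal
(5,6): no bracket -> illegal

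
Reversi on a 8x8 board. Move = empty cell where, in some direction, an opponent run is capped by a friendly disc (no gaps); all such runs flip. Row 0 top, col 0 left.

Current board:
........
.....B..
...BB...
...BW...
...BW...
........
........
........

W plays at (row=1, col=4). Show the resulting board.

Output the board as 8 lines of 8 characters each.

Answer: ........
....WB..
...BW...
...BW...
...BW...
........
........
........

Derivation:
Place W at (1,4); scan 8 dirs for brackets.
Dir NW: first cell '.' (not opp) -> no flip
Dir N: first cell '.' (not opp) -> no flip
Dir NE: first cell '.' (not opp) -> no flip
Dir W: first cell '.' (not opp) -> no flip
Dir E: opp run (1,5), next='.' -> no flip
Dir SW: opp run (2,3), next='.' -> no flip
Dir S: opp run (2,4) capped by W -> flip
Dir SE: first cell '.' (not opp) -> no flip
All flips: (2,4)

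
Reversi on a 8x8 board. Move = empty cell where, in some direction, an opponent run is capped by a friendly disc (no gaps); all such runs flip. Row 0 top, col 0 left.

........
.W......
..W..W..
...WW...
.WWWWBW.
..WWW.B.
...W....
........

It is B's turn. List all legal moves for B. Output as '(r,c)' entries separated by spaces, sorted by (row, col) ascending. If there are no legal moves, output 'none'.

Answer: (2,3) (3,6) (4,0) (4,7) (7,2)

Derivation:
(0,0): no bracket -> illegal
(0,1): no bracket -> illegal
(0,2): no bracket -> illegal
(1,0): no bracket -> illegal
(1,2): no bracket -> illegal
(1,3): no bracket -> illegal
(1,4): no bracket -> illegal
(1,5): no bracket -> illegal
(1,6): no bracket -> illegal
(2,0): no bracket -> illegal
(2,1): no bracket -> illegal
(2,3): flips 1 -> legal
(2,4): no bracket -> illegal
(2,6): no bracket -> illegal
(3,0): no bracket -> illegal
(3,1): no bracket -> illegal
(3,2): no bracket -> illegal
(3,5): no bracket -> illegal
(3,6): flips 1 -> legal
(3,7): no bracket -> illegal
(4,0): flips 4 -> legal
(4,7): flips 1 -> legal
(5,0): no bracket -> illegal
(5,1): no bracket -> illegal
(5,5): no bracket -> illegal
(5,7): no bracket -> illegal
(6,1): no bracket -> illegal
(6,2): no bracket -> illegal
(6,4): no bracket -> illegal
(6,5): no bracket -> illegal
(7,2): flips 2 -> legal
(7,3): no bracket -> illegal
(7,4): no bracket -> illegal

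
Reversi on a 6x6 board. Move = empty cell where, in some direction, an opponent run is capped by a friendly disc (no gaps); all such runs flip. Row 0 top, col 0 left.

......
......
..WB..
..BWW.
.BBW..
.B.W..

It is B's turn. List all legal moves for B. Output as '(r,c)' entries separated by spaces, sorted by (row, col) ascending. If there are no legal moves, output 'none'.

(1,1): no bracket -> illegal
(1,2): flips 1 -> legal
(1,3): no bracket -> illegal
(2,1): flips 1 -> legal
(2,4): flips 1 -> legal
(2,5): no bracket -> illegal
(3,1): no bracket -> illegal
(3,5): flips 2 -> legal
(4,4): flips 1 -> legal
(4,5): flips 1 -> legal
(5,2): no bracket -> illegal
(5,4): flips 1 -> legal

Answer: (1,2) (2,1) (2,4) (3,5) (4,4) (4,5) (5,4)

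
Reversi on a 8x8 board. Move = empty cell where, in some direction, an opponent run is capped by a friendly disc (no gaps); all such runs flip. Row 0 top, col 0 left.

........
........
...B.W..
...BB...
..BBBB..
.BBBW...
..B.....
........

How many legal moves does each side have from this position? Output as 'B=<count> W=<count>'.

-- B to move --
(1,4): no bracket -> illegal
(1,5): no bracket -> illegal
(1,6): flips 1 -> legal
(2,4): no bracket -> illegal
(2,6): no bracket -> illegal
(3,5): no bracket -> illegal
(3,6): no bracket -> illegal
(5,5): flips 1 -> legal
(6,3): flips 1 -> legal
(6,4): flips 1 -> legal
(6,5): flips 1 -> legal
B mobility = 5
-- W to move --
(1,2): no bracket -> illegal
(1,3): no bracket -> illegal
(1,4): no bracket -> illegal
(2,2): no bracket -> illegal
(2,4): flips 2 -> legal
(3,1): no bracket -> illegal
(3,2): flips 1 -> legal
(3,5): no bracket -> illegal
(3,6): flips 1 -> legal
(4,0): no bracket -> illegal
(4,1): no bracket -> illegal
(4,6): no bracket -> illegal
(5,0): flips 3 -> legal
(5,5): no bracket -> illegal
(5,6): no bracket -> illegal
(6,0): no bracket -> illegal
(6,1): flips 3 -> legal
(6,3): no bracket -> illegal
(6,4): no bracket -> illegal
(7,1): no bracket -> illegal
(7,2): no bracket -> illegal
(7,3): no bracket -> illegal
W mobility = 5

Answer: B=5 W=5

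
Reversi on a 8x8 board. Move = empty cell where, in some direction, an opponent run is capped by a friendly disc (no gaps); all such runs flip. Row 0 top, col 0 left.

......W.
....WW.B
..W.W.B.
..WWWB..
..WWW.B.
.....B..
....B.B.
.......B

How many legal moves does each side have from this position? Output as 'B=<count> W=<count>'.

Answer: B=5 W=3

Derivation:
-- B to move --
(0,3): no bracket -> illegal
(0,4): flips 1 -> legal
(0,5): no bracket -> illegal
(0,7): no bracket -> illegal
(1,1): flips 3 -> legal
(1,2): no bracket -> illegal
(1,3): flips 1 -> legal
(1,6): no bracket -> illegal
(2,1): no bracket -> illegal
(2,3): no bracket -> illegal
(2,5): no bracket -> illegal
(3,1): flips 3 -> legal
(4,1): no bracket -> illegal
(4,5): no bracket -> illegal
(5,1): no bracket -> illegal
(5,2): no bracket -> illegal
(5,3): flips 1 -> legal
(5,4): no bracket -> illegal
B mobility = 5
-- W to move --
(0,7): no bracket -> illegal
(1,6): no bracket -> illegal
(2,5): no bracket -> illegal
(2,7): no bracket -> illegal
(3,6): flips 1 -> legal
(3,7): flips 1 -> legal
(4,5): no bracket -> illegal
(4,7): no bracket -> illegal
(5,3): no bracket -> illegal
(5,4): no bracket -> illegal
(5,6): no bracket -> illegal
(5,7): flips 2 -> legal
(6,3): no bracket -> illegal
(6,5): no bracket -> illegal
(6,7): no bracket -> illegal
(7,3): no bracket -> illegal
(7,4): no bracket -> illegal
(7,5): no bracket -> illegal
(7,6): no bracket -> illegal
W mobility = 3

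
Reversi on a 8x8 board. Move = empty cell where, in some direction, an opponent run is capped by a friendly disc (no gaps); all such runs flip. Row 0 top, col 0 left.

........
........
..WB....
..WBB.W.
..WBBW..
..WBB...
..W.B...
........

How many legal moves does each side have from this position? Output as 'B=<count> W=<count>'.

-- B to move --
(1,1): flips 1 -> legal
(1,2): no bracket -> illegal
(1,3): no bracket -> illegal
(2,1): flips 2 -> legal
(2,5): no bracket -> illegal
(2,6): no bracket -> illegal
(2,7): flips 2 -> legal
(3,1): flips 2 -> legal
(3,5): no bracket -> illegal
(3,7): no bracket -> illegal
(4,1): flips 2 -> legal
(4,6): flips 1 -> legal
(4,7): no bracket -> illegal
(5,1): flips 2 -> legal
(5,5): no bracket -> illegal
(5,6): flips 1 -> legal
(6,1): flips 1 -> legal
(6,3): no bracket -> illegal
(7,1): flips 1 -> legal
(7,2): no bracket -> illegal
(7,3): no bracket -> illegal
B mobility = 10
-- W to move --
(1,2): flips 2 -> legal
(1,3): no bracket -> illegal
(1,4): flips 1 -> legal
(2,4): flips 2 -> legal
(2,5): flips 2 -> legal
(3,5): flips 4 -> legal
(5,5): flips 4 -> legal
(6,3): flips 1 -> legal
(6,5): flips 2 -> legal
(7,3): no bracket -> illegal
(7,4): no bracket -> illegal
(7,5): flips 2 -> legal
W mobility = 9

Answer: B=10 W=9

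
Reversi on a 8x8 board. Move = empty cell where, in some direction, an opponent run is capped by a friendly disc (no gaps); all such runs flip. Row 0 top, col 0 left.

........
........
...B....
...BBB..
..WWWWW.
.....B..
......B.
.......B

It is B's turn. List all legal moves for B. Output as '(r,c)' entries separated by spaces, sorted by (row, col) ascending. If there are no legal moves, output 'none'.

(3,1): no bracket -> illegal
(3,2): no bracket -> illegal
(3,6): no bracket -> illegal
(3,7): flips 1 -> legal
(4,1): no bracket -> illegal
(4,7): no bracket -> illegal
(5,1): flips 1 -> legal
(5,2): flips 1 -> legal
(5,3): flips 2 -> legal
(5,4): flips 1 -> legal
(5,6): flips 1 -> legal
(5,7): flips 1 -> legal

Answer: (3,7) (5,1) (5,2) (5,3) (5,4) (5,6) (5,7)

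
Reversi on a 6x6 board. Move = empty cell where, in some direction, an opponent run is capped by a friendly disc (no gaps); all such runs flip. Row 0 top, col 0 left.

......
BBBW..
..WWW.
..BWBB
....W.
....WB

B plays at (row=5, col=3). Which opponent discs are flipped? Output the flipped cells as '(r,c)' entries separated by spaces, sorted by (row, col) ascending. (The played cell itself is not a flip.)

Answer: (4,4) (5,4)

Derivation:
Dir NW: first cell '.' (not opp) -> no flip
Dir N: first cell '.' (not opp) -> no flip
Dir NE: opp run (4,4) capped by B -> flip
Dir W: first cell '.' (not opp) -> no flip
Dir E: opp run (5,4) capped by B -> flip
Dir SW: edge -> no flip
Dir S: edge -> no flip
Dir SE: edge -> no flip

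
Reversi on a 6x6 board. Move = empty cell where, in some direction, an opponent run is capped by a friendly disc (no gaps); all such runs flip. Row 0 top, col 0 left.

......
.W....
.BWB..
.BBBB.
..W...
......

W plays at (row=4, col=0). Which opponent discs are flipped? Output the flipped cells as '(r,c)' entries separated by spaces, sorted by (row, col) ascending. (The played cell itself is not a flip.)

Answer: (3,1)

Derivation:
Dir NW: edge -> no flip
Dir N: first cell '.' (not opp) -> no flip
Dir NE: opp run (3,1) capped by W -> flip
Dir W: edge -> no flip
Dir E: first cell '.' (not opp) -> no flip
Dir SW: edge -> no flip
Dir S: first cell '.' (not opp) -> no flip
Dir SE: first cell '.' (not opp) -> no flip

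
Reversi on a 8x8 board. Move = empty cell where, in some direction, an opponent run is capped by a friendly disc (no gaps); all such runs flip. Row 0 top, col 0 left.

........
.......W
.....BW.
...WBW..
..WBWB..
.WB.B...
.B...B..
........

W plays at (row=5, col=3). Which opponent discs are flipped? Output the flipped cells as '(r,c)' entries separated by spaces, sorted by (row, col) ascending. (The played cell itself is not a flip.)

Dir NW: first cell 'W' (not opp) -> no flip
Dir N: opp run (4,3) capped by W -> flip
Dir NE: first cell 'W' (not opp) -> no flip
Dir W: opp run (5,2) capped by W -> flip
Dir E: opp run (5,4), next='.' -> no flip
Dir SW: first cell '.' (not opp) -> no flip
Dir S: first cell '.' (not opp) -> no flip
Dir SE: first cell '.' (not opp) -> no flip

Answer: (4,3) (5,2)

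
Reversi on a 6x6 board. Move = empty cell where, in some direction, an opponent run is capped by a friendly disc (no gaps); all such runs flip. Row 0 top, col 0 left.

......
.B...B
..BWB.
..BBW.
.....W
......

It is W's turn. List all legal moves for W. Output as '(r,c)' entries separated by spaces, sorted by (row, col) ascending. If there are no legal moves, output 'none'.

Answer: (1,4) (2,1) (2,5) (3,1) (4,1) (4,3)

Derivation:
(0,0): no bracket -> illegal
(0,1): no bracket -> illegal
(0,2): no bracket -> illegal
(0,4): no bracket -> illegal
(0,5): no bracket -> illegal
(1,0): no bracket -> illegal
(1,2): no bracket -> illegal
(1,3): no bracket -> illegal
(1,4): flips 1 -> legal
(2,0): no bracket -> illegal
(2,1): flips 1 -> legal
(2,5): flips 1 -> legal
(3,1): flips 2 -> legal
(3,5): no bracket -> illegal
(4,1): flips 1 -> legal
(4,2): no bracket -> illegal
(4,3): flips 1 -> legal
(4,4): no bracket -> illegal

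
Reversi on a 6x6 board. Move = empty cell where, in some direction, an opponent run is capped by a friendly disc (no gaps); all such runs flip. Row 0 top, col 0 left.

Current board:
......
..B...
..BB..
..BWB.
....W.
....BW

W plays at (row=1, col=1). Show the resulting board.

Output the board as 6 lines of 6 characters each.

Place W at (1,1); scan 8 dirs for brackets.
Dir NW: first cell '.' (not opp) -> no flip
Dir N: first cell '.' (not opp) -> no flip
Dir NE: first cell '.' (not opp) -> no flip
Dir W: first cell '.' (not opp) -> no flip
Dir E: opp run (1,2), next='.' -> no flip
Dir SW: first cell '.' (not opp) -> no flip
Dir S: first cell '.' (not opp) -> no flip
Dir SE: opp run (2,2) capped by W -> flip
All flips: (2,2)

Answer: ......
.WB...
..WB..
..BWB.
....W.
....BW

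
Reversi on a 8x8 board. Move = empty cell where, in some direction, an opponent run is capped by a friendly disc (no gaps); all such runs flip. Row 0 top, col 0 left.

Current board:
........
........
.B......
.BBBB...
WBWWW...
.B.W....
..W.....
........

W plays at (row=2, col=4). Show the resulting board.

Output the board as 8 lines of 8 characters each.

Answer: ........
........
.B..W...
.BBWW...
WBWWW...
.B.W....
..W.....
........

Derivation:
Place W at (2,4); scan 8 dirs for brackets.
Dir NW: first cell '.' (not opp) -> no flip
Dir N: first cell '.' (not opp) -> no flip
Dir NE: first cell '.' (not opp) -> no flip
Dir W: first cell '.' (not opp) -> no flip
Dir E: first cell '.' (not opp) -> no flip
Dir SW: opp run (3,3) capped by W -> flip
Dir S: opp run (3,4) capped by W -> flip
Dir SE: first cell '.' (not opp) -> no flip
All flips: (3,3) (3,4)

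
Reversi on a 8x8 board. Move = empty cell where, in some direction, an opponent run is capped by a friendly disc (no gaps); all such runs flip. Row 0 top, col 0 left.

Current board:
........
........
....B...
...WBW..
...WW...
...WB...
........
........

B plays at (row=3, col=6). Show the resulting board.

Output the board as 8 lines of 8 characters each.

Answer: ........
........
....B...
...WBBB.
...WW...
...WB...
........
........

Derivation:
Place B at (3,6); scan 8 dirs for brackets.
Dir NW: first cell '.' (not opp) -> no flip
Dir N: first cell '.' (not opp) -> no flip
Dir NE: first cell '.' (not opp) -> no flip
Dir W: opp run (3,5) capped by B -> flip
Dir E: first cell '.' (not opp) -> no flip
Dir SW: first cell '.' (not opp) -> no flip
Dir S: first cell '.' (not opp) -> no flip
Dir SE: first cell '.' (not opp) -> no flip
All flips: (3,5)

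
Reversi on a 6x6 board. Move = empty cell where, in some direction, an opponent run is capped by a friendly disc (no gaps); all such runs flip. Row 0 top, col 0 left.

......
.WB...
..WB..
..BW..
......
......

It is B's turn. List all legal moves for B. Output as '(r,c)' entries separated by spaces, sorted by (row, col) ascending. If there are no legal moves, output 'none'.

(0,0): no bracket -> illegal
(0,1): no bracket -> illegal
(0,2): no bracket -> illegal
(1,0): flips 1 -> legal
(1,3): no bracket -> illegal
(2,0): no bracket -> illegal
(2,1): flips 1 -> legal
(2,4): no bracket -> illegal
(3,1): no bracket -> illegal
(3,4): flips 1 -> legal
(4,2): no bracket -> illegal
(4,3): flips 1 -> legal
(4,4): no bracket -> illegal

Answer: (1,0) (2,1) (3,4) (4,3)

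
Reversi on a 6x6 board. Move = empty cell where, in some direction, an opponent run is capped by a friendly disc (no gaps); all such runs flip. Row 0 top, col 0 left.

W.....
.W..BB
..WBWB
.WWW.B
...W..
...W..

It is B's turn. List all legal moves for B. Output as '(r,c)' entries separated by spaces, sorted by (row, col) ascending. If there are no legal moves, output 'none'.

Answer: (1,3) (2,1) (3,4) (4,1) (4,2)

Derivation:
(0,1): no bracket -> illegal
(0,2): no bracket -> illegal
(1,0): no bracket -> illegal
(1,2): no bracket -> illegal
(1,3): flips 1 -> legal
(2,0): no bracket -> illegal
(2,1): flips 1 -> legal
(3,0): no bracket -> illegal
(3,4): flips 1 -> legal
(4,0): no bracket -> illegal
(4,1): flips 1 -> legal
(4,2): flips 2 -> legal
(4,4): no bracket -> illegal
(5,2): no bracket -> illegal
(5,4): no bracket -> illegal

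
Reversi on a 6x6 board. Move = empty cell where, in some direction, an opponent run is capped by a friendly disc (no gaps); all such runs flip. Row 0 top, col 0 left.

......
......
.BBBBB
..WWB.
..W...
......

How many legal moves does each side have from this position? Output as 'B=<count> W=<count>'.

-- B to move --
(3,1): flips 2 -> legal
(4,1): flips 1 -> legal
(4,3): flips 2 -> legal
(4,4): flips 1 -> legal
(5,1): flips 2 -> legal
(5,2): flips 2 -> legal
(5,3): no bracket -> illegal
B mobility = 6
-- W to move --
(1,0): flips 1 -> legal
(1,1): flips 1 -> legal
(1,2): flips 1 -> legal
(1,3): flips 1 -> legal
(1,4): flips 1 -> legal
(1,5): flips 1 -> legal
(2,0): no bracket -> illegal
(3,0): no bracket -> illegal
(3,1): no bracket -> illegal
(3,5): flips 1 -> legal
(4,3): no bracket -> illegal
(4,4): no bracket -> illegal
(4,5): no bracket -> illegal
W mobility = 7

Answer: B=6 W=7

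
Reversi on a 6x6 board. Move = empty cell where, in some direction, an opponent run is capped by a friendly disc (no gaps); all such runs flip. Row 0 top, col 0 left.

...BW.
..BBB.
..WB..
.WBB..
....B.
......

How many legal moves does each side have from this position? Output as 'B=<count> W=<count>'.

-- B to move --
(0,5): flips 1 -> legal
(1,1): flips 1 -> legal
(1,5): no bracket -> illegal
(2,0): no bracket -> illegal
(2,1): flips 1 -> legal
(3,0): flips 1 -> legal
(4,0): flips 2 -> legal
(4,1): no bracket -> illegal
(4,2): no bracket -> illegal
B mobility = 5
-- W to move --
(0,1): no bracket -> illegal
(0,2): flips 2 -> legal
(0,5): no bracket -> illegal
(1,1): no bracket -> illegal
(1,5): no bracket -> illegal
(2,1): no bracket -> illegal
(2,4): flips 2 -> legal
(2,5): no bracket -> illegal
(3,4): flips 2 -> legal
(3,5): no bracket -> illegal
(4,1): no bracket -> illegal
(4,2): flips 1 -> legal
(4,3): no bracket -> illegal
(4,5): no bracket -> illegal
(5,3): no bracket -> illegal
(5,4): no bracket -> illegal
(5,5): flips 2 -> legal
W mobility = 5

Answer: B=5 W=5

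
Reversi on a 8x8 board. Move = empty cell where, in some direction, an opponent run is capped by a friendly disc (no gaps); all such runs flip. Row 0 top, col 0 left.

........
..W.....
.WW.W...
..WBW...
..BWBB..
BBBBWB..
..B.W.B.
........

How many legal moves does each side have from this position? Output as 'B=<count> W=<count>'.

-- B to move --
(0,1): no bracket -> illegal
(0,2): flips 3 -> legal
(0,3): no bracket -> illegal
(1,0): no bracket -> illegal
(1,1): flips 1 -> legal
(1,3): no bracket -> illegal
(1,4): flips 2 -> legal
(1,5): flips 1 -> legal
(2,0): no bracket -> illegal
(2,3): flips 1 -> legal
(2,5): flips 2 -> legal
(3,0): no bracket -> illegal
(3,1): flips 1 -> legal
(3,5): flips 1 -> legal
(4,1): no bracket -> illegal
(6,3): flips 1 -> legal
(6,5): no bracket -> illegal
(7,3): flips 1 -> legal
(7,4): flips 2 -> legal
(7,5): flips 1 -> legal
B mobility = 12
-- W to move --
(2,3): flips 1 -> legal
(3,1): flips 2 -> legal
(3,5): no bracket -> illegal
(3,6): flips 1 -> legal
(4,0): no bracket -> illegal
(4,1): flips 1 -> legal
(4,6): flips 3 -> legal
(5,6): flips 2 -> legal
(5,7): no bracket -> illegal
(6,0): flips 3 -> legal
(6,1): flips 1 -> legal
(6,3): flips 1 -> legal
(6,5): no bracket -> illegal
(6,7): no bracket -> illegal
(7,1): no bracket -> illegal
(7,2): flips 3 -> legal
(7,3): no bracket -> illegal
(7,5): no bracket -> illegal
(7,6): no bracket -> illegal
(7,7): flips 4 -> legal
W mobility = 11

Answer: B=12 W=11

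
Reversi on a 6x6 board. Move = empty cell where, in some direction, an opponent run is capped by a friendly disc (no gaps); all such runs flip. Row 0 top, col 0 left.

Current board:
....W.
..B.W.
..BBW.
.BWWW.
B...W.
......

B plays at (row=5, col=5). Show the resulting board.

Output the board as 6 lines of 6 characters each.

Answer: ....W.
..B.W.
..BBW.
.BWBW.
B...B.
.....B

Derivation:
Place B at (5,5); scan 8 dirs for brackets.
Dir NW: opp run (4,4) (3,3) capped by B -> flip
Dir N: first cell '.' (not opp) -> no flip
Dir NE: edge -> no flip
Dir W: first cell '.' (not opp) -> no flip
Dir E: edge -> no flip
Dir SW: edge -> no flip
Dir S: edge -> no flip
Dir SE: edge -> no flip
All flips: (3,3) (4,4)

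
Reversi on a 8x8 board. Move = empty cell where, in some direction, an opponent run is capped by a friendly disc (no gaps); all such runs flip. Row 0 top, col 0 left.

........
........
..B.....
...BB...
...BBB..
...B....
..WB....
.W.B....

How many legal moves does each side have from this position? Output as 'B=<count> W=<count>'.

-- B to move --
(5,1): flips 1 -> legal
(5,2): no bracket -> illegal
(6,0): no bracket -> illegal
(6,1): flips 1 -> legal
(7,0): no bracket -> illegal
(7,2): no bracket -> illegal
B mobility = 2
-- W to move --
(1,1): no bracket -> illegal
(1,2): no bracket -> illegal
(1,3): no bracket -> illegal
(2,1): no bracket -> illegal
(2,3): no bracket -> illegal
(2,4): no bracket -> illegal
(2,5): no bracket -> illegal
(3,1): no bracket -> illegal
(3,2): no bracket -> illegal
(3,5): flips 2 -> legal
(3,6): no bracket -> illegal
(4,2): no bracket -> illegal
(4,6): no bracket -> illegal
(5,2): no bracket -> illegal
(5,4): no bracket -> illegal
(5,5): no bracket -> illegal
(5,6): no bracket -> illegal
(6,4): flips 1 -> legal
(7,2): no bracket -> illegal
(7,4): no bracket -> illegal
W mobility = 2

Answer: B=2 W=2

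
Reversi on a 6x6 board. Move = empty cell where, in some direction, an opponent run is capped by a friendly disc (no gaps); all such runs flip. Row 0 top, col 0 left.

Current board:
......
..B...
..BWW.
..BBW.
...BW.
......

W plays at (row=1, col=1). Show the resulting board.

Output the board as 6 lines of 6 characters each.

Place W at (1,1); scan 8 dirs for brackets.
Dir NW: first cell '.' (not opp) -> no flip
Dir N: first cell '.' (not opp) -> no flip
Dir NE: first cell '.' (not opp) -> no flip
Dir W: first cell '.' (not opp) -> no flip
Dir E: opp run (1,2), next='.' -> no flip
Dir SW: first cell '.' (not opp) -> no flip
Dir S: first cell '.' (not opp) -> no flip
Dir SE: opp run (2,2) (3,3) capped by W -> flip
All flips: (2,2) (3,3)

Answer: ......
.WB...
..WWW.
..BWW.
...BW.
......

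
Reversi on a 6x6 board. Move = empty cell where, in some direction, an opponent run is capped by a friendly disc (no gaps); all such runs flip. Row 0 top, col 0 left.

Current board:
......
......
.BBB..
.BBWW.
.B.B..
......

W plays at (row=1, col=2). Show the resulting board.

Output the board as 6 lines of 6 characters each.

Answer: ......
..W...
.BBW..
.BBWW.
.B.B..
......

Derivation:
Place W at (1,2); scan 8 dirs for brackets.
Dir NW: first cell '.' (not opp) -> no flip
Dir N: first cell '.' (not opp) -> no flip
Dir NE: first cell '.' (not opp) -> no flip
Dir W: first cell '.' (not opp) -> no flip
Dir E: first cell '.' (not opp) -> no flip
Dir SW: opp run (2,1), next='.' -> no flip
Dir S: opp run (2,2) (3,2), next='.' -> no flip
Dir SE: opp run (2,3) capped by W -> flip
All flips: (2,3)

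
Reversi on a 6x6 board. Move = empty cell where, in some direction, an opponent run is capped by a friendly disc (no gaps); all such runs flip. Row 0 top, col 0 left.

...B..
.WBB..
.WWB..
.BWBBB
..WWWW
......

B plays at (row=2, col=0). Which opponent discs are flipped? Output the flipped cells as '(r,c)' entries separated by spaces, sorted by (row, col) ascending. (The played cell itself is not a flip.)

Answer: (2,1) (2,2)

Derivation:
Dir NW: edge -> no flip
Dir N: first cell '.' (not opp) -> no flip
Dir NE: opp run (1,1), next='.' -> no flip
Dir W: edge -> no flip
Dir E: opp run (2,1) (2,2) capped by B -> flip
Dir SW: edge -> no flip
Dir S: first cell '.' (not opp) -> no flip
Dir SE: first cell 'B' (not opp) -> no flip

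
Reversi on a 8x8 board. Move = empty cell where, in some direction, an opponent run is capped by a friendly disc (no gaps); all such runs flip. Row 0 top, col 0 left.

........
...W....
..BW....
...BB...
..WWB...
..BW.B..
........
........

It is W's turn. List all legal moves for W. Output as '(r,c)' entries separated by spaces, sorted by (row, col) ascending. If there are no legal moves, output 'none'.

(1,1): no bracket -> illegal
(1,2): no bracket -> illegal
(2,1): flips 1 -> legal
(2,4): flips 1 -> legal
(2,5): flips 1 -> legal
(3,1): flips 1 -> legal
(3,2): no bracket -> illegal
(3,5): flips 1 -> legal
(4,1): no bracket -> illegal
(4,5): flips 2 -> legal
(4,6): no bracket -> illegal
(5,1): flips 1 -> legal
(5,4): no bracket -> illegal
(5,6): no bracket -> illegal
(6,1): flips 1 -> legal
(6,2): flips 1 -> legal
(6,3): no bracket -> illegal
(6,4): no bracket -> illegal
(6,5): no bracket -> illegal
(6,6): no bracket -> illegal

Answer: (2,1) (2,4) (2,5) (3,1) (3,5) (4,5) (5,1) (6,1) (6,2)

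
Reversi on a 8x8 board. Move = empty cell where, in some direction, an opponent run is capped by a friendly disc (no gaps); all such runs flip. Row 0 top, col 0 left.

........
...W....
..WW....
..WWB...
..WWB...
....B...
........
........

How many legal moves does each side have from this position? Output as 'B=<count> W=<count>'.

-- B to move --
(0,2): no bracket -> illegal
(0,3): no bracket -> illegal
(0,4): no bracket -> illegal
(1,1): flips 2 -> legal
(1,2): flips 1 -> legal
(1,4): no bracket -> illegal
(2,1): flips 2 -> legal
(2,4): no bracket -> illegal
(3,1): flips 2 -> legal
(4,1): flips 2 -> legal
(5,1): no bracket -> illegal
(5,2): flips 1 -> legal
(5,3): no bracket -> illegal
B mobility = 6
-- W to move --
(2,4): no bracket -> illegal
(2,5): flips 1 -> legal
(3,5): flips 1 -> legal
(4,5): flips 2 -> legal
(5,3): no bracket -> illegal
(5,5): flips 1 -> legal
(6,3): no bracket -> illegal
(6,4): no bracket -> illegal
(6,5): flips 1 -> legal
W mobility = 5

Answer: B=6 W=5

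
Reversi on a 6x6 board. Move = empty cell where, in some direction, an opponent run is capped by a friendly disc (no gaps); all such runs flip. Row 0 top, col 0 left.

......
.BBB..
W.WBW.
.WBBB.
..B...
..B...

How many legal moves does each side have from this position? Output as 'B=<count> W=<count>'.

Answer: B=7 W=7

Derivation:
-- B to move --
(1,0): no bracket -> illegal
(1,4): flips 1 -> legal
(1,5): flips 1 -> legal
(2,1): flips 1 -> legal
(2,5): flips 1 -> legal
(3,0): flips 1 -> legal
(3,5): flips 1 -> legal
(4,0): flips 2 -> legal
(4,1): no bracket -> illegal
B mobility = 7
-- W to move --
(0,0): flips 1 -> legal
(0,1): no bracket -> illegal
(0,2): flips 3 -> legal
(0,3): no bracket -> illegal
(0,4): flips 1 -> legal
(1,0): no bracket -> illegal
(1,4): no bracket -> illegal
(2,1): no bracket -> illegal
(2,5): no bracket -> illegal
(3,5): flips 3 -> legal
(4,1): no bracket -> illegal
(4,3): no bracket -> illegal
(4,4): flips 2 -> legal
(4,5): no bracket -> illegal
(5,1): flips 2 -> legal
(5,3): flips 1 -> legal
W mobility = 7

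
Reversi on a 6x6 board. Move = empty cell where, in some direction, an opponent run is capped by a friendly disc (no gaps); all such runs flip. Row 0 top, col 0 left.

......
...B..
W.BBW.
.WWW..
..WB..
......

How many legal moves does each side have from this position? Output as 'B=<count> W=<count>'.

Answer: B=7 W=10

Derivation:
-- B to move --
(1,0): no bracket -> illegal
(1,1): no bracket -> illegal
(1,4): no bracket -> illegal
(1,5): no bracket -> illegal
(2,1): flips 1 -> legal
(2,5): flips 1 -> legal
(3,0): no bracket -> illegal
(3,4): no bracket -> illegal
(3,5): flips 1 -> legal
(4,0): flips 1 -> legal
(4,1): flips 2 -> legal
(4,4): flips 1 -> legal
(5,1): no bracket -> illegal
(5,2): flips 2 -> legal
(5,3): no bracket -> illegal
B mobility = 7
-- W to move --
(0,2): flips 1 -> legal
(0,3): flips 2 -> legal
(0,4): flips 2 -> legal
(1,1): flips 1 -> legal
(1,2): flips 1 -> legal
(1,4): flips 1 -> legal
(2,1): flips 2 -> legal
(3,4): no bracket -> illegal
(4,4): flips 1 -> legal
(5,2): no bracket -> illegal
(5,3): flips 1 -> legal
(5,4): flips 1 -> legal
W mobility = 10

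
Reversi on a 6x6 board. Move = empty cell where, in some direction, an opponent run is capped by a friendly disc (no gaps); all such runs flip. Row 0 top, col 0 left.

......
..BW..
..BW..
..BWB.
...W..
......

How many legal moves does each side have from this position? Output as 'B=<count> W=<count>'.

-- B to move --
(0,2): no bracket -> illegal
(0,3): no bracket -> illegal
(0,4): flips 1 -> legal
(1,4): flips 2 -> legal
(2,4): flips 1 -> legal
(4,2): no bracket -> illegal
(4,4): flips 1 -> legal
(5,2): flips 1 -> legal
(5,3): no bracket -> illegal
(5,4): flips 1 -> legal
B mobility = 6
-- W to move --
(0,1): flips 1 -> legal
(0,2): no bracket -> illegal
(0,3): no bracket -> illegal
(1,1): flips 2 -> legal
(2,1): flips 2 -> legal
(2,4): no bracket -> illegal
(2,5): flips 1 -> legal
(3,1): flips 2 -> legal
(3,5): flips 1 -> legal
(4,1): flips 1 -> legal
(4,2): no bracket -> illegal
(4,4): no bracket -> illegal
(4,5): flips 1 -> legal
W mobility = 8

Answer: B=6 W=8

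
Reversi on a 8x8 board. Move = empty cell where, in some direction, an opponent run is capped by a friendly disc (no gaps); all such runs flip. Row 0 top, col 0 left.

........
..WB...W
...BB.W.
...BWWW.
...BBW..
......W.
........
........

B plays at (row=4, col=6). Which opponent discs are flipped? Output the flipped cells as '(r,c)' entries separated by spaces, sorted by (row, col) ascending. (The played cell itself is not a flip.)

Answer: (3,5) (4,5)

Derivation:
Dir NW: opp run (3,5) capped by B -> flip
Dir N: opp run (3,6) (2,6), next='.' -> no flip
Dir NE: first cell '.' (not opp) -> no flip
Dir W: opp run (4,5) capped by B -> flip
Dir E: first cell '.' (not opp) -> no flip
Dir SW: first cell '.' (not opp) -> no flip
Dir S: opp run (5,6), next='.' -> no flip
Dir SE: first cell '.' (not opp) -> no flip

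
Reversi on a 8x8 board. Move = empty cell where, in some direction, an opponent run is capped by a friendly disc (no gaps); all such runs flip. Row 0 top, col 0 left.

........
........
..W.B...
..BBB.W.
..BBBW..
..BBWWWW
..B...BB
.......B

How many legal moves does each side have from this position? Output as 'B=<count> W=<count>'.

-- B to move --
(1,1): flips 1 -> legal
(1,2): flips 1 -> legal
(1,3): no bracket -> illegal
(2,1): no bracket -> illegal
(2,3): no bracket -> illegal
(2,5): no bracket -> illegal
(2,6): no bracket -> illegal
(2,7): no bracket -> illegal
(3,1): no bracket -> illegal
(3,5): no bracket -> illegal
(3,7): no bracket -> illegal
(4,6): flips 2 -> legal
(4,7): flips 1 -> legal
(6,3): no bracket -> illegal
(6,4): flips 1 -> legal
(6,5): flips 1 -> legal
B mobility = 6
-- W to move --
(1,3): no bracket -> illegal
(1,4): flips 3 -> legal
(1,5): no bracket -> illegal
(2,1): flips 2 -> legal
(2,3): flips 1 -> legal
(2,5): no bracket -> illegal
(3,1): no bracket -> illegal
(3,5): no bracket -> illegal
(4,1): flips 3 -> legal
(5,1): flips 2 -> legal
(6,1): no bracket -> illegal
(6,3): no bracket -> illegal
(6,4): no bracket -> illegal
(6,5): no bracket -> illegal
(7,1): no bracket -> illegal
(7,2): flips 4 -> legal
(7,3): no bracket -> illegal
(7,5): flips 1 -> legal
(7,6): flips 1 -> legal
W mobility = 8

Answer: B=6 W=8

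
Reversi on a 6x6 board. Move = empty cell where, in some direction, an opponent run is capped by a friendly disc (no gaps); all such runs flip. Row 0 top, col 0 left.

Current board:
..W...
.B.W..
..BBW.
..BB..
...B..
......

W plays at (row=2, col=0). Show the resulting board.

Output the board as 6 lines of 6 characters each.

Answer: ..W...
.W.W..
W.BBW.
..BB..
...B..
......

Derivation:
Place W at (2,0); scan 8 dirs for brackets.
Dir NW: edge -> no flip
Dir N: first cell '.' (not opp) -> no flip
Dir NE: opp run (1,1) capped by W -> flip
Dir W: edge -> no flip
Dir E: first cell '.' (not opp) -> no flip
Dir SW: edge -> no flip
Dir S: first cell '.' (not opp) -> no flip
Dir SE: first cell '.' (not opp) -> no flip
All flips: (1,1)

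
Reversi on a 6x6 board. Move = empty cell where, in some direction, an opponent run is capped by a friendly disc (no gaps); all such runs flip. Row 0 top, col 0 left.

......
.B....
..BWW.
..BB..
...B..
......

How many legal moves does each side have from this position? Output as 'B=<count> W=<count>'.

-- B to move --
(1,2): no bracket -> illegal
(1,3): flips 1 -> legal
(1,4): flips 1 -> legal
(1,5): flips 1 -> legal
(2,5): flips 2 -> legal
(3,4): no bracket -> illegal
(3,5): no bracket -> illegal
B mobility = 4
-- W to move --
(0,0): no bracket -> illegal
(0,1): no bracket -> illegal
(0,2): no bracket -> illegal
(1,0): no bracket -> illegal
(1,2): no bracket -> illegal
(1,3): no bracket -> illegal
(2,0): no bracket -> illegal
(2,1): flips 1 -> legal
(3,1): no bracket -> illegal
(3,4): no bracket -> illegal
(4,1): flips 1 -> legal
(4,2): flips 1 -> legal
(4,4): no bracket -> illegal
(5,2): no bracket -> illegal
(5,3): flips 2 -> legal
(5,4): no bracket -> illegal
W mobility = 4

Answer: B=4 W=4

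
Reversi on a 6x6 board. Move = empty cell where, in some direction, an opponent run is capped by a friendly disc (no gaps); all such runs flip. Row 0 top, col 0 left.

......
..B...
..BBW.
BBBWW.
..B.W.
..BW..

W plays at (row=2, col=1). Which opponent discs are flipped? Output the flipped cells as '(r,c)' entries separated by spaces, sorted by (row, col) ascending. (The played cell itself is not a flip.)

Answer: (2,2) (2,3)

Derivation:
Dir NW: first cell '.' (not opp) -> no flip
Dir N: first cell '.' (not opp) -> no flip
Dir NE: opp run (1,2), next='.' -> no flip
Dir W: first cell '.' (not opp) -> no flip
Dir E: opp run (2,2) (2,3) capped by W -> flip
Dir SW: opp run (3,0), next=edge -> no flip
Dir S: opp run (3,1), next='.' -> no flip
Dir SE: opp run (3,2), next='.' -> no flip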